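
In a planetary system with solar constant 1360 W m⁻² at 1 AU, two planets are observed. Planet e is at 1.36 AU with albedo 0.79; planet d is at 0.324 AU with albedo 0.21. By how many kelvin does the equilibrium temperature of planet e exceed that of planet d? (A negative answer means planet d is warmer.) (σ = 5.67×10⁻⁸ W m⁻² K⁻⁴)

T_eq = [S₀(1−A)/(4σd²)]^(1/4), so T ∝ (1−A)^(1/4) / √d.
T₁ = [1360×0.21/(4×5.67×10⁻⁸×1.36²)]^(1/4) = 161.53 K.
T₂ = [1360×0.79/(4×5.67×10⁻⁸×0.324²)]^(1/4) = 460.90 K.

ΔT ≈ -299.4 K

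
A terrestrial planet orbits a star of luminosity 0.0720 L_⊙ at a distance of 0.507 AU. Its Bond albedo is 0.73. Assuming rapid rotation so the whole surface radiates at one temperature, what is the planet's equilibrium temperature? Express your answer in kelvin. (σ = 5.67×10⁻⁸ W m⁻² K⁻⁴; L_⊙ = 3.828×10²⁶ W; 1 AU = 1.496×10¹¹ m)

d = 0.507 AU = 7.58×10¹⁰ m.
L = 0.0720 × 3.828×10²⁶ = 2.76×10²⁵ W.
Flux: S = L/(4πd²) = 2.76×10²⁵/(4π×(7.58×10¹⁰)²) = 381 W m⁻².
Energy balance: absorbed = emitted ⇒ πR²·S(1−A) = 4πR²·σT_eq⁴, so T_eq⁴ = S(1−A)/(4σ).
T_eq = [381 × 0.27 / (4 × 5.67×10⁻⁸)]^(1/4) = (4.54×10⁸)^(1/4) = 146 K.

T_eq ≈ 146 K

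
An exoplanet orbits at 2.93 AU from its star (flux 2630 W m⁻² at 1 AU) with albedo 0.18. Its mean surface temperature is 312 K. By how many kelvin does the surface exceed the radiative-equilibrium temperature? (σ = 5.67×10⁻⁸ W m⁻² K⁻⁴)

ΔT ≈ 129.6 K

S = 2630/2.93² = 306.4 W m⁻².
T_eq = [S(1−A)/(4σ)]^(1/4) = [306.4×0.82/(4×5.67×10⁻⁸)]^(1/4) = 182.4 K.
ΔT = T_surf − T_eq = 312 − 182.4.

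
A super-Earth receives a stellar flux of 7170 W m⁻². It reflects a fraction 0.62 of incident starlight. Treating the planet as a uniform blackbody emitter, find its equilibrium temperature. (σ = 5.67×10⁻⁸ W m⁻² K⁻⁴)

T_eq ≈ 331 K

Energy balance: absorbed = emitted ⇒ πR²·S(1−A) = 4πR²·σT_eq⁴, so T_eq⁴ = S(1−A)/(4σ).
T_eq = [7170 × 0.38 / (4 × 5.67×10⁻⁸)]^(1/4) = (1.20×10¹⁰)^(1/4) = 331 K.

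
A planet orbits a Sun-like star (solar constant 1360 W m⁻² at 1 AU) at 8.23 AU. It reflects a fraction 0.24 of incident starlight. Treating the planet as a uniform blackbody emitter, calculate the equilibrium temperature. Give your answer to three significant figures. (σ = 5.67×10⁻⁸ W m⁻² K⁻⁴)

T_eq ≈ 90.6 K

Flux at 8.23 AU: S = 1360/8.23² = 20.1 W m⁻².
Energy balance: absorbed = emitted ⇒ πR²·S(1−A) = 4πR²·σT_eq⁴, so T_eq⁴ = S(1−A)/(4σ).
T_eq = [20.1 × 0.76 / (4 × 5.67×10⁻⁸)]^(1/4) = (6.73×10⁷)^(1/4) = 90.6 K.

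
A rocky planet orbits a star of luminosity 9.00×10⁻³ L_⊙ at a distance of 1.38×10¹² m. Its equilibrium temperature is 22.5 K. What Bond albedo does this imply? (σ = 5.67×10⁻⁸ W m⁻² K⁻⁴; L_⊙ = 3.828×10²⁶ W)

L = 9.00×10⁻³ × 3.828×10²⁶ = 3.45×10²⁴ W.
Flux: S = L/(4πd²) = 3.45×10²⁴/(4π×(1.38×10¹²)²) = 0.144 W m⁻².
From T_eq⁴ = S(1−A)/(4σ): 1−A = 4σT_eq⁴/S.
1−A = 4 × 5.67×10⁻⁸ × (22.5)⁴ / 0.144 = 0.404.

A ≈ 0.60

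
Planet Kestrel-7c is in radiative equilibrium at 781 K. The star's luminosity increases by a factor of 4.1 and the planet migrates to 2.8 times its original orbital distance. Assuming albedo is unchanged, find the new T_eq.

T_eq ≈ 664 K

T_eq ∝ L^(1/4) · d^(−1/2).
T′ = 781 × 4.1^(1/4) / 2.8^(1/2) = 664 K.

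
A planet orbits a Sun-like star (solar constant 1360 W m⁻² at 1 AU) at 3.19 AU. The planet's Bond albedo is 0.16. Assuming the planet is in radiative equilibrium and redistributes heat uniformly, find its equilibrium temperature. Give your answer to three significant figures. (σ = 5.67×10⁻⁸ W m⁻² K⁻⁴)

T_eq ≈ 149 K

Flux at 3.19 AU: S = 1360/3.19² = 134 W m⁻².
Energy balance: absorbed = emitted ⇒ πR²·S(1−A) = 4πR²·σT_eq⁴, so T_eq⁴ = S(1−A)/(4σ).
T_eq = [134 × 0.84 / (4 × 5.67×10⁻⁸)]^(1/4) = (4.95×10⁸)^(1/4) = 149 K.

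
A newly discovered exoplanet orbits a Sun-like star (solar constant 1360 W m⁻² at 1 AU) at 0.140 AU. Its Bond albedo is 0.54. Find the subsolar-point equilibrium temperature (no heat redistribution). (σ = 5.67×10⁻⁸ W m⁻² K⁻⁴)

Flux at 0.140 AU: S = 1360/0.140² = 6.94×10⁴ W m⁻².
At the subsolar point the surface absorbs S(1−A) and emits σT⁴ per unit area — no factor of 4, since only the local patch is in balance.
T = [6.94×10⁴ × 0.46 / 5.67×10⁻⁸]^(1/4) = (5.63×10¹¹)^(1/4) = 866 K.

T_ss ≈ 866 K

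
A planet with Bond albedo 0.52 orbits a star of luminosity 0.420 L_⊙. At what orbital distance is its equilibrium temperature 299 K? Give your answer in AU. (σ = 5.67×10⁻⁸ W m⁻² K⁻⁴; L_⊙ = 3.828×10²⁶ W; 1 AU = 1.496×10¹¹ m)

L = 0.420 × 3.828×10²⁶ = 1.61×10²⁶ W.
From T_eq⁴ = L(1−A)/(16πσd²): d = √[L(1−A)/(16πσT_eq⁴)].
d = √[1.61×10²⁶ × 0.48 / (16π × 5.67×10⁻⁸ × (299)⁴)] = 5.82×10¹⁰ m = 0.389 AU.

d ≈ 0.389 AU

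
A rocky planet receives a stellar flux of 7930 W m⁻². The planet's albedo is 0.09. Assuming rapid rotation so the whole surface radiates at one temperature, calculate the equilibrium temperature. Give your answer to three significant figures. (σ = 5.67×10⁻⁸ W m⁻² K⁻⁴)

Energy balance: absorbed = emitted ⇒ πR²·S(1−A) = 4πR²·σT_eq⁴, so T_eq⁴ = S(1−A)/(4σ).
T_eq = [7930 × 0.91 / (4 × 5.67×10⁻⁸)]^(1/4) = (3.18×10¹⁰)^(1/4) = 422 K.

T_eq ≈ 422 K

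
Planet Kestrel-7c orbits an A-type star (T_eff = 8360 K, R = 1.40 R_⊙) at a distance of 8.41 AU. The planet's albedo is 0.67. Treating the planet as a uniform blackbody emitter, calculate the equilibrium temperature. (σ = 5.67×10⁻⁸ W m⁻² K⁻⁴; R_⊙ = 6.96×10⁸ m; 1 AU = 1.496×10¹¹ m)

R_⋆ = 1.40 × 6.96×10⁸ = 9.74×10⁸ m.
d = 8.41 AU = 1.26×10¹² m.
L = 4πR_⋆²σT_⋆⁴ = 4π(9.74×10⁸)² × 5.67×10⁻⁸ × (8360)⁴ = 3.30×10²⁷ W.
S = L/(4πd²) = 166 W m⁻².
Energy balance: absorbed = emitted ⇒ πR²·S(1−A) = 4πR²·σT_eq⁴, so T_eq⁴ = S(1−A)/(4σ).
T_eq = [166 × 0.33 / (4 × 5.67×10⁻⁸)]^(1/4) = (2.42×10⁸)^(1/4) = 125 K.

T_eq ≈ 125 K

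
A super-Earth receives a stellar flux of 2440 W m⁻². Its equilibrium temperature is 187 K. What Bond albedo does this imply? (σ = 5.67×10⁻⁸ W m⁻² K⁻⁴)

From T_eq⁴ = S(1−A)/(4σ): 1−A = 4σT_eq⁴/S.
1−A = 4 × 5.67×10⁻⁸ × (187)⁴ / 2440 = 0.114.

A ≈ 0.89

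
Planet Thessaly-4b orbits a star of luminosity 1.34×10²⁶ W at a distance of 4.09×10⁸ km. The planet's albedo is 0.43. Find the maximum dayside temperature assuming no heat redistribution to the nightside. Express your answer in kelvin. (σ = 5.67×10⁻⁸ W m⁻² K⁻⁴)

d = 4.09×10⁸ km = 4.09×10¹¹ m.
Flux: S = L/(4πd²) = 1.34×10²⁶/(4π×(4.09×10¹¹)²) = 63.7 W m⁻².
With no redistribution each surface element balances locally: S(1−A) = σT⁴.
T = [63.7 × 0.57 / 5.67×10⁻⁸]^(1/4) = (6.41×10⁸)^(1/4) = 159 K.

T_ss ≈ 159 K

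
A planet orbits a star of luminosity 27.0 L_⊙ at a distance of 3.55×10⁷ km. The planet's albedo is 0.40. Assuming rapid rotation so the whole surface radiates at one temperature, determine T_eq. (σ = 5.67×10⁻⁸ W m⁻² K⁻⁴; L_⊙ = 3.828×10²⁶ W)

T_eq ≈ 1150 K

d = 3.55×10⁷ km = 3.55×10¹⁰ m.
L = 27.0 × 3.828×10²⁶ = 1.03×10²⁸ W.
Flux: S = L/(4πd²) = 1.03×10²⁸/(4π×(3.55×10¹⁰)²) = 6.53×10⁵ W m⁻².
Energy balance: absorbed = emitted ⇒ πR²·S(1−A) = 4πR²·σT_eq⁴, so T_eq⁴ = S(1−A)/(4σ).
T_eq = [6.53×10⁵ × 0.60 / (4 × 5.67×10⁻⁸)]^(1/4) = (1.73×10¹²)^(1/4) = 1150 K.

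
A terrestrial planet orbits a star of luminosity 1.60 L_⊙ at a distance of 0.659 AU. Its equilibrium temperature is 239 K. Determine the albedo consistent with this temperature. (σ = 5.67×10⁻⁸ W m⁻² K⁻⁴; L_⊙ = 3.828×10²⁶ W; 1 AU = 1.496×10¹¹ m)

d = 0.659 AU = 9.86×10¹⁰ m.
L = 1.60 × 3.828×10²⁶ = 6.12×10²⁶ W.
Flux: S = L/(4πd²) = 6.12×10²⁶/(4π×(9.86×10¹⁰)²) = 5010 W m⁻².
From T_eq⁴ = S(1−A)/(4σ): 1−A = 4σT_eq⁴/S.
1−A = 4 × 5.67×10⁻⁸ × (239)⁴ / 5010 = 0.148.

A ≈ 0.85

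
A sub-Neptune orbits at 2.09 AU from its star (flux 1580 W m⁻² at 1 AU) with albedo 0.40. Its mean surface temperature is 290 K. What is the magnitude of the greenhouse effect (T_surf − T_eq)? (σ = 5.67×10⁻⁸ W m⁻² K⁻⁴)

ΔT ≈ 114.1 K

S = 1580/2.09² = 361.7 W m⁻².
T_eq = [S(1−A)/(4σ)]^(1/4) = [361.7×0.60/(4×5.67×10⁻⁸)]^(1/4) = 175.9 K.
ΔT = T_surf − T_eq = 290 − 175.9.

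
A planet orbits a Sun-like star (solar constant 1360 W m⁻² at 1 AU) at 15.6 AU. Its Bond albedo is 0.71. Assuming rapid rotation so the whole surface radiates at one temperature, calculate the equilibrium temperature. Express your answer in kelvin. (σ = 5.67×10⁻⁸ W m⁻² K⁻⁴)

T_eq ≈ 51.7 K

Flux at 15.6 AU: S = 1360/15.6² = 5.59 W m⁻².
Energy balance: absorbed = emitted ⇒ πR²·S(1−A) = 4πR²·σT_eq⁴, so T_eq⁴ = S(1−A)/(4σ).
T_eq = [5.59 × 0.29 / (4 × 5.67×10⁻⁸)]^(1/4) = (7.15×10⁶)^(1/4) = 51.7 K.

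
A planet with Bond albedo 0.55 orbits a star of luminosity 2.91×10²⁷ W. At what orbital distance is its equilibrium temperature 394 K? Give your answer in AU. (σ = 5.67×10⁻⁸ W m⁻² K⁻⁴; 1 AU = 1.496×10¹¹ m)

d ≈ 0.923 AU

From T_eq⁴ = L(1−A)/(16πσd²): d = √[L(1−A)/(16πσT_eq⁴)].
d = √[2.91×10²⁷ × 0.45 / (16π × 5.67×10⁻⁸ × (394)⁴)] = 1.38×10¹¹ m = 0.923 AU.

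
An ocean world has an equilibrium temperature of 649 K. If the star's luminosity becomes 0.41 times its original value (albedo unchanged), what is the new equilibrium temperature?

T_eq ∝ L^(1/4) · d^(−1/2).
T′ = 649 × 0.41^(1/4) = 519 K.

T_eq ≈ 519 K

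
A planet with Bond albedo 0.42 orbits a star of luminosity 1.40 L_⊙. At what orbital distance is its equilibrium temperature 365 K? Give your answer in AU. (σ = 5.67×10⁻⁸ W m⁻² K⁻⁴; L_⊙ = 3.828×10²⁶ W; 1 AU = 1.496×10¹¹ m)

L = 1.40 × 3.828×10²⁶ = 5.36×10²⁶ W.
From T_eq⁴ = L(1−A)/(16πσd²): d = √[L(1−A)/(16πσT_eq⁴)].
d = √[5.36×10²⁶ × 0.58 / (16π × 5.67×10⁻⁸ × (365)⁴)] = 7.84×10¹⁰ m = 0.524 AU.

d ≈ 0.524 AU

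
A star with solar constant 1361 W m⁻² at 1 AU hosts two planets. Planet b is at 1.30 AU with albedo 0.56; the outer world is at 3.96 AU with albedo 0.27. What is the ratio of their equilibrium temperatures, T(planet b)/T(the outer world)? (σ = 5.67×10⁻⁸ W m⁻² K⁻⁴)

T_eq = [S₀(1−A)/(4σd²)]^(1/4), so T ∝ (1−A)^(1/4) / √d.
T₁ = [1361×0.44/(4×5.67×10⁻⁸×1.30²)]^(1/4) = 198.81 K.
T₂ = [1361×0.73/(4×5.67×10⁻⁸×3.96²)]^(1/4) = 129.28 K.

T₁/T₂ ≈ 1.538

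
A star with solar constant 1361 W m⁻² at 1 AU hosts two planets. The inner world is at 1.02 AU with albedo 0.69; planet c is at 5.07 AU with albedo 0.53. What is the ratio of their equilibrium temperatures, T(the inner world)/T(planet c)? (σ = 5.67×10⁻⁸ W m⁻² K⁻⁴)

T_eq = [S₀(1−A)/(4σd²)]^(1/4), so T ∝ (1−A)^(1/4) / √d.
T₁ = [1361×0.31/(4×5.67×10⁻⁸×1.02²)]^(1/4) = 205.63 K.
T₂ = [1361×0.47/(4×5.67×10⁻⁸×5.07²)]^(1/4) = 102.35 K.

T₁/T₂ ≈ 2.009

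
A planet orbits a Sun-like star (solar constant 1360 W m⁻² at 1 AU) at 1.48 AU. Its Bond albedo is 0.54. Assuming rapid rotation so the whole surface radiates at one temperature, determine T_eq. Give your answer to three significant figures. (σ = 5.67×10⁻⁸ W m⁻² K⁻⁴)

Flux at 1.48 AU: S = 1360/1.48² = 621 W m⁻².
Energy balance: absorbed = emitted ⇒ πR²·S(1−A) = 4πR²·σT_eq⁴, so T_eq⁴ = S(1−A)/(4σ).
T_eq = [621 × 0.46 / (4 × 5.67×10⁻⁸)]^(1/4) = (1.26×10⁹)^(1/4) = 188 K.

T_eq ≈ 188 K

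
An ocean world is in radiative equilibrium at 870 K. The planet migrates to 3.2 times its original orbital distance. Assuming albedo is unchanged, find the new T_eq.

T_eq ∝ L^(1/4) · d^(−1/2).
T′ = 870 / 3.2^(1/2) = 486 K.

T_eq ≈ 486 K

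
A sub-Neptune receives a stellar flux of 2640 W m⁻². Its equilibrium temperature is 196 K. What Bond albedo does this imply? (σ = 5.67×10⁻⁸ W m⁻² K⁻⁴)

A ≈ 0.87

From T_eq⁴ = S(1−A)/(4σ): 1−A = 4σT_eq⁴/S.
1−A = 4 × 5.67×10⁻⁸ × (196)⁴ / 2640 = 0.127.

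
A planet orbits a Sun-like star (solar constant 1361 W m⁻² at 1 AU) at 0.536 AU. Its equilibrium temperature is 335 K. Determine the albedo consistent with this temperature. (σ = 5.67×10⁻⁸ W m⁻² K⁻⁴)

A ≈ 0.40

Flux at 0.536 AU: S = 1361/0.536² = 4740 W m⁻².
From T_eq⁴ = S(1−A)/(4σ): 1−A = 4σT_eq⁴/S.
1−A = 4 × 5.67×10⁻⁸ × (335)⁴ / 4740 = 0.603.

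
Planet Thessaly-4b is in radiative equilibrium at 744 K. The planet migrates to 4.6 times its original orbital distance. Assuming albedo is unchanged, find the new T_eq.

T_eq ∝ L^(1/4) · d^(−1/2).
T′ = 744 / 4.6^(1/2) = 347 K.

T_eq ≈ 347 K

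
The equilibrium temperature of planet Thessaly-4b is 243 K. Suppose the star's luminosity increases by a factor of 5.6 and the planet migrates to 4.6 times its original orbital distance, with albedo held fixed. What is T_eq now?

T_eq ≈ 174 K

T_eq ∝ L^(1/4) · d^(−1/2).
T′ = 243 × 5.6^(1/4) / 4.6^(1/2) = 174 K.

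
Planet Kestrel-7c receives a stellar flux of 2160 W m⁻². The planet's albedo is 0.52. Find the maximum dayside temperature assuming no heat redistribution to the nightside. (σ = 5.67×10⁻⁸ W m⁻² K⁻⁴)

T_ss ≈ 368 K

With no redistribution each surface element balances locally: S(1−A) = σT⁴.
T = [2160 × 0.48 / 5.67×10⁻⁸]^(1/4) = (1.83×10¹⁰)^(1/4) = 368 K.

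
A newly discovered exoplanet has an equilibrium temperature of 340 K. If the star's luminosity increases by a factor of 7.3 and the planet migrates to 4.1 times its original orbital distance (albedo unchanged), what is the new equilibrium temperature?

T_eq ∝ L^(1/4) · d^(−1/2).
T′ = 340 × 7.3^(1/4) / 4.1^(1/2) = 276 K.

T_eq ≈ 276 K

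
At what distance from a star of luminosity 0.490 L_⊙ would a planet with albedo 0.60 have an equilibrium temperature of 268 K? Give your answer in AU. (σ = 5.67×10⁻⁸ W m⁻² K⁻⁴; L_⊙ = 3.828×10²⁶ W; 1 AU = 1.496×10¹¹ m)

L = 0.490 × 3.828×10²⁶ = 1.88×10²⁶ W.
From T_eq⁴ = L(1−A)/(16πσd²): d = √[L(1−A)/(16πσT_eq⁴)].
d = √[1.88×10²⁶ × 0.40 / (16π × 5.67×10⁻⁸ × (268)⁴)] = 7.14×10¹⁰ m = 0.478 AU.

d ≈ 0.478 AU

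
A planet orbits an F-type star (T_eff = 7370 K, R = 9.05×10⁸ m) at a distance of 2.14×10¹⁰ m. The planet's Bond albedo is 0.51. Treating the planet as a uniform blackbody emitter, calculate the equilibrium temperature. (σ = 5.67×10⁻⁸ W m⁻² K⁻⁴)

L = 4πR_⋆²σT_⋆⁴ = 4π(9.05×10⁸)² × 5.67×10⁻⁸ × (7370)⁴ = 1.72×10²⁷ W.
S = L/(4πd²) = 2.99×10⁵ W m⁻².
Energy balance: absorbed = emitted ⇒ πR²·S(1−A) = 4πR²·σT_eq⁴, so T_eq⁴ = S(1−A)/(4σ).
T_eq = [2.99×10⁵ × 0.49 / (4 × 5.67×10⁻⁸)]^(1/4) = (6.46×10¹¹)^(1/4) = 897 K.

T_eq ≈ 897 K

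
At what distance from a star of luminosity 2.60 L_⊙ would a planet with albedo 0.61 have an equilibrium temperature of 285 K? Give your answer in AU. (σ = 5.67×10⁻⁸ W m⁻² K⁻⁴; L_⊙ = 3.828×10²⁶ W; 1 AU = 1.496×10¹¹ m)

L = 2.60 × 3.828×10²⁶ = 9.95×10²⁶ W.
From T_eq⁴ = L(1−A)/(16πσd²): d = √[L(1−A)/(16πσT_eq⁴)].
d = √[9.95×10²⁶ × 0.39 / (16π × 5.67×10⁻⁸ × (285)⁴)] = 1.44×10¹¹ m = 0.960 AU.

d ≈ 0.960 AU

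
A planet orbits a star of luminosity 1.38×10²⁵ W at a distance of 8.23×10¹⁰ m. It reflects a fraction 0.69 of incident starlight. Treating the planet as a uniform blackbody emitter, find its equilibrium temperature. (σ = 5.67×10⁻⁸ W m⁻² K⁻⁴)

Flux: S = L/(4πd²) = 1.38×10²⁵/(4π×(8.23×10¹⁰)²) = 162 W m⁻².
Energy balance: absorbed = emitted ⇒ πR²·S(1−A) = 4πR²·σT_eq⁴, so T_eq⁴ = S(1−A)/(4σ).
T_eq = [162 × 0.31 / (4 × 5.67×10⁻⁸)]^(1/4) = (2.22×10⁸)^(1/4) = 122 K.

T_eq ≈ 122 K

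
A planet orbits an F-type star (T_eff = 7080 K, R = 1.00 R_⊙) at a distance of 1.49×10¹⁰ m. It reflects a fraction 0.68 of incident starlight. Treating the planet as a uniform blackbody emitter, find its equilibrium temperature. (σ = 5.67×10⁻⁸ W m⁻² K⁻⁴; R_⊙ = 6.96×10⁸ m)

R_⋆ = 1.00 × 6.96×10⁸ = 6.96×10⁸ m.
L = 4πR_⋆²σT_⋆⁴ = 4π(6.96×10⁸)² × 5.67×10⁻⁸ × (7080)⁴ = 8.67×10²⁶ W.
S = L/(4πd²) = 3.11×10⁵ W m⁻².
Energy balance: absorbed = emitted ⇒ πR²·S(1−A) = 4πR²·σT_eq⁴, so T_eq⁴ = S(1−A)/(4σ).
T_eq = [3.11×10⁵ × 0.32 / (4 × 5.67×10⁻⁸)]^(1/4) = (4.39×10¹¹)^(1/4) = 814 K.

T_eq ≈ 814 K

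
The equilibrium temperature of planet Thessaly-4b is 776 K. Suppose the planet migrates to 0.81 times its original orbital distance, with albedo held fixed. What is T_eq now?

T_eq ≈ 862 K

T_eq ∝ L^(1/4) · d^(−1/2).
T′ = 776 / 0.81^(1/2) = 862 K.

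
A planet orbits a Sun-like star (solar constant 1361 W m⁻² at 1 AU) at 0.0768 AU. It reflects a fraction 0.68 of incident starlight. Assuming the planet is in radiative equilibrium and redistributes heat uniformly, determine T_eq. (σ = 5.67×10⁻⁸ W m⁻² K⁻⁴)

Flux at 0.0768 AU: S = 1361/0.0768² = 2.31×10⁵ W m⁻².
Energy balance: absorbed = emitted ⇒ πR²·S(1−A) = 4πR²·σT_eq⁴, so T_eq⁴ = S(1−A)/(4σ).
T_eq = [2.31×10⁵ × 0.32 / (4 × 5.67×10⁻⁸)]^(1/4) = (3.26×10¹¹)^(1/4) = 755 K.

T_eq ≈ 755 K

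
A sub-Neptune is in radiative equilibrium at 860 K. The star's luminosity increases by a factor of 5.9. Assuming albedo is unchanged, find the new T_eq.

T_eq ≈ 1340 K

T_eq ∝ L^(1/4) · d^(−1/2).
T′ = 860 × 5.9^(1/4) = 1340 K.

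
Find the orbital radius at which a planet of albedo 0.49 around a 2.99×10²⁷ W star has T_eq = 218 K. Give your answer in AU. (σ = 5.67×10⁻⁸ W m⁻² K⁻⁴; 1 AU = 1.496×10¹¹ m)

d ≈ 3.25 AU

From T_eq⁴ = L(1−A)/(16πσd²): d = √[L(1−A)/(16πσT_eq⁴)].
d = √[2.99×10²⁷ × 0.51 / (16π × 5.67×10⁻⁸ × (218)⁴)] = 4.87×10¹¹ m = 3.25 AU.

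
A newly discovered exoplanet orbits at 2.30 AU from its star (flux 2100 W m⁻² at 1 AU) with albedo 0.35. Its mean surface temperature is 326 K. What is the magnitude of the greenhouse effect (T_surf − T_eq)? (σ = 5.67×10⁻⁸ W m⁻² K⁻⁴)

S = 2100/2.30² = 397.0 W m⁻².
T_eq = [S(1−A)/(4σ)]^(1/4) = [397.0×0.65/(4×5.67×10⁻⁸)]^(1/4) = 183.7 K.
ΔT = T_surf − T_eq = 326 − 183.7.

ΔT ≈ 142.3 K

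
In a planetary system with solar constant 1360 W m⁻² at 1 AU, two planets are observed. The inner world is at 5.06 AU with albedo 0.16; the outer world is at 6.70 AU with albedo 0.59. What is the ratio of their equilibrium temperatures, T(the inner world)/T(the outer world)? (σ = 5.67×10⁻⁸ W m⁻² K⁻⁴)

T_eq = [S₀(1−A)/(4σd²)]^(1/4), so T ∝ (1−A)^(1/4) / √d.
T₁ = [1360×0.84/(4×5.67×10⁻⁸×5.06²)]^(1/4) = 118.43 K.
T₂ = [1360×0.41/(4×5.67×10⁻⁸×6.70²)]^(1/4) = 86.03 K.

T₁/T₂ ≈ 1.377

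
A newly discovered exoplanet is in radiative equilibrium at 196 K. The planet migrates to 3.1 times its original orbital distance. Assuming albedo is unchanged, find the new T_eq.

T_eq ∝ L^(1/4) · d^(−1/2).
T′ = 196 / 3.1^(1/2) = 111 K.

T_eq ≈ 111 K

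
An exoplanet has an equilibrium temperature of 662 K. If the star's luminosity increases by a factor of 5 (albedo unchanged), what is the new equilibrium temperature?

T_eq ∝ L^(1/4) · d^(−1/2).
T′ = 662 × 5^(1/4) = 990 K.

T_eq ≈ 990 K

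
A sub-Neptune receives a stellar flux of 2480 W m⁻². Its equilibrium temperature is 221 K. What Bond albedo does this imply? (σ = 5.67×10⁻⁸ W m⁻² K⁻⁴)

From T_eq⁴ = S(1−A)/(4σ): 1−A = 4σT_eq⁴/S.
1−A = 4 × 5.67×10⁻⁸ × (221)⁴ / 2480 = 0.218.

A ≈ 0.78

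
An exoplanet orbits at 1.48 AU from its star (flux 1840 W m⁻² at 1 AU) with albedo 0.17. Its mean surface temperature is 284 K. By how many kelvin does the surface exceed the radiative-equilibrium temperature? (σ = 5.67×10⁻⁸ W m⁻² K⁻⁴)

S = 1840/1.48² = 840.0 W m⁻².
T_eq = [S(1−A)/(4σ)]^(1/4) = [840.0×0.83/(4×5.67×10⁻⁸)]^(1/4) = 235.5 K.
ΔT = T_surf − T_eq = 284 − 235.5.

ΔT ≈ 48.5 K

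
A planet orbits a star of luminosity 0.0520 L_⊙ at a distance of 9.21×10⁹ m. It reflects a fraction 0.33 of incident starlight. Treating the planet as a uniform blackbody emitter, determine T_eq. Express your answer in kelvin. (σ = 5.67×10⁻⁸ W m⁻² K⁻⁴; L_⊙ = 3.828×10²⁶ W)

L = 0.0520 × 3.828×10²⁶ = 1.99×10²⁵ W.
Flux: S = L/(4πd²) = 1.99×10²⁵/(4π×(9.21×10⁹)²) = 1.87×10⁴ W m⁻².
Energy balance: absorbed = emitted ⇒ πR²·S(1−A) = 4πR²·σT_eq⁴, so T_eq⁴ = S(1−A)/(4σ).
T_eq = [1.87×10⁴ × 0.67 / (4 × 5.67×10⁻⁸)]^(1/4) = (5.52×10¹⁰)^(1/4) = 485 K.

T_eq ≈ 485 K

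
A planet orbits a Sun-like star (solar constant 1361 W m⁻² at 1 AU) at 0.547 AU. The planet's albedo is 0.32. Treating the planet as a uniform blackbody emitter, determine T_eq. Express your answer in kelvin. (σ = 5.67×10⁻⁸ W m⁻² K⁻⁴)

Flux at 0.547 AU: S = 1361/0.547² = 4550 W m⁻².
Energy balance: absorbed = emitted ⇒ πR²·S(1−A) = 4πR²·σT_eq⁴, so T_eq⁴ = S(1−A)/(4σ).
T_eq = [4550 × 0.68 / (4 × 5.67×10⁻⁸)]^(1/4) = (1.36×10¹⁰)^(1/4) = 342 K.

T_eq ≈ 342 K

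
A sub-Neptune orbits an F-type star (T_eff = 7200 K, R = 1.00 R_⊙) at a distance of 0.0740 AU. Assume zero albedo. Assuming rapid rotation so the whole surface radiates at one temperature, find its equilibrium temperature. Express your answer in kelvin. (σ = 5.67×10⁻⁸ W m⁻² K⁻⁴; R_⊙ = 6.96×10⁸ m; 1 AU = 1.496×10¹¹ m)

R_⋆ = 1.00 × 6.96×10⁸ = 6.96×10⁸ m.
d = 0.0740 AU = 1.11×10¹⁰ m.
L = 4πR_⋆²σT_⋆⁴ = 4π(6.96×10⁸)² × 5.67×10⁻⁸ × (7200)⁴ = 9.28×10²⁶ W.
S = L/(4πd²) = 6.02×10⁵ W m⁻².
Energy balance: absorbed = emitted ⇒ πR²·S(1−A) = 4πR²·σT_eq⁴, so T_eq⁴ = S(1−A)/(4σ).
T_eq = [6.02×10⁵ × 1.00 / (4 × 5.67×10⁻⁸)]^(1/4) = (2.66×10¹²)^(1/4) = 1280 K.

T_eq ≈ 1280 K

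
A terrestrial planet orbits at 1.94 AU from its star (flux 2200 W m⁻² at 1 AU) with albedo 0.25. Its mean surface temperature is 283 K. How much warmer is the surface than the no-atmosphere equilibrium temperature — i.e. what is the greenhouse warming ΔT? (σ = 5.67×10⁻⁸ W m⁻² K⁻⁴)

S = 2200/1.94² = 584.5 W m⁻².
T_eq = [S(1−A)/(4σ)]^(1/4) = [584.5×0.75/(4×5.67×10⁻⁸)]^(1/4) = 209.7 K.
ΔT = T_surf − T_eq = 283 − 209.7.

ΔT ≈ 73.3 K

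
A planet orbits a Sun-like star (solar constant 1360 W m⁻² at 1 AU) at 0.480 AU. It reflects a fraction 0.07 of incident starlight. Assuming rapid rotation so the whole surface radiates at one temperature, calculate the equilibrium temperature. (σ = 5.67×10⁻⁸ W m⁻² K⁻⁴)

Flux at 0.480 AU: S = 1360/0.480² = 5900 W m⁻².
Energy balance: absorbed = emitted ⇒ πR²·S(1−A) = 4πR²·σT_eq⁴, so T_eq⁴ = S(1−A)/(4σ).
T_eq = [5900 × 0.93 / (4 × 5.67×10⁻⁸)]^(1/4) = (2.42×10¹⁰)^(1/4) = 394 K.

T_eq ≈ 394 K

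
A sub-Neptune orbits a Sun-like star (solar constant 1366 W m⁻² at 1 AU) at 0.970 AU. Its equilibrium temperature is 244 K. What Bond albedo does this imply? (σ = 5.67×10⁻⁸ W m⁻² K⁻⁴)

Flux at 0.970 AU: S = 1366/0.970² = 1450 W m⁻².
From T_eq⁴ = S(1−A)/(4σ): 1−A = 4σT_eq⁴/S.
1−A = 4 × 5.67×10⁻⁸ × (244)⁴ / 1450 = 0.554.

A ≈ 0.45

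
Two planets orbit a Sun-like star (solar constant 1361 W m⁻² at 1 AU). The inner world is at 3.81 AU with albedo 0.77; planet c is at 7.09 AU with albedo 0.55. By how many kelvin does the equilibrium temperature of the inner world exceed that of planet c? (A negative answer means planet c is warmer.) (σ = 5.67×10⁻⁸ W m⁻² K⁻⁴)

ΔT ≈ 13.1 K

T_eq = [S₀(1−A)/(4σd²)]^(1/4), so T ∝ (1−A)^(1/4) / √d.
T₁ = [1361×0.23/(4×5.67×10⁻⁸×3.81²)]^(1/4) = 98.75 K.
T₂ = [1361×0.45/(4×5.67×10⁻⁸×7.09²)]^(1/4) = 85.61 K.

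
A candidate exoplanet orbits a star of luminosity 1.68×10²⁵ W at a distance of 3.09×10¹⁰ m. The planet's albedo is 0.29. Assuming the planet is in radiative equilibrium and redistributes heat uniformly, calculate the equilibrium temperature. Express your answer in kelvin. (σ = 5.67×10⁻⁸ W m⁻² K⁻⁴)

T_eq ≈ 257 K

Flux: S = L/(4πd²) = 1.68×10²⁵/(4π×(3.09×10¹⁰)²) = 1400 W m⁻².
Energy balance: absorbed = emitted ⇒ πR²·S(1−A) = 4πR²·σT_eq⁴, so T_eq⁴ = S(1−A)/(4σ).
T_eq = [1400 × 0.71 / (4 × 5.67×10⁻⁸)]^(1/4) = (4.38×10⁹)^(1/4) = 257 K.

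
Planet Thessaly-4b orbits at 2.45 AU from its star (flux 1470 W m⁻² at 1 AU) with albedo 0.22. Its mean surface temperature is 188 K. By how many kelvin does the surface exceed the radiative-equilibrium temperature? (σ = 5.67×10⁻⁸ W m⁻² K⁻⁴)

ΔT ≈ 17.6 K

S = 1470/2.45² = 244.9 W m⁻².
T_eq = [S(1−A)/(4σ)]^(1/4) = [244.9×0.78/(4×5.67×10⁻⁸)]^(1/4) = 170.4 K.
ΔT = T_surf − T_eq = 188 − 170.4.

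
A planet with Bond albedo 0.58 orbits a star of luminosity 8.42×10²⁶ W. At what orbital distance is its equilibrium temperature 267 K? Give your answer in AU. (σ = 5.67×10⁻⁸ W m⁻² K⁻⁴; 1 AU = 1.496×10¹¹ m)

d ≈ 1.04 AU

From T_eq⁴ = L(1−A)/(16πσd²): d = √[L(1−A)/(16πσT_eq⁴)].
d = √[8.42×10²⁶ × 0.42 / (16π × 5.67×10⁻⁸ × (267)⁴)] = 1.56×10¹¹ m = 1.04 AU.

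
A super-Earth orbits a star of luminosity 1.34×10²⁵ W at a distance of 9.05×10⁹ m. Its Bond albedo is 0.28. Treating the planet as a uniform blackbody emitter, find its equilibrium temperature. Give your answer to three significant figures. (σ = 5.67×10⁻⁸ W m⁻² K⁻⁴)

T_eq ≈ 451 K

Flux: S = L/(4πd²) = 1.34×10²⁵/(4π×(9.05×10⁹)²) = 1.30×10⁴ W m⁻².
Energy balance: absorbed = emitted ⇒ πR²·S(1−A) = 4πR²·σT_eq⁴, so T_eq⁴ = S(1−A)/(4σ).
T_eq = [1.30×10⁴ × 0.72 / (4 × 5.67×10⁻⁸)]^(1/4) = (4.13×10¹⁰)^(1/4) = 451 K.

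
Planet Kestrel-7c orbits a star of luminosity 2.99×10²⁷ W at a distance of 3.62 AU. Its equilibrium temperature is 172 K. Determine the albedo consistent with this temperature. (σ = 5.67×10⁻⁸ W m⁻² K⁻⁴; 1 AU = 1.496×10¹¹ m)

A ≈ 0.76

d = 3.62 AU = 5.42×10¹¹ m.
Flux: S = L/(4πd²) = 2.99×10²⁷/(4π×(5.42×10¹¹)²) = 811 W m⁻².
From T_eq⁴ = S(1−A)/(4σ): 1−A = 4σT_eq⁴/S.
1−A = 4 × 5.67×10⁻⁸ × (172)⁴ / 811 = 0.245.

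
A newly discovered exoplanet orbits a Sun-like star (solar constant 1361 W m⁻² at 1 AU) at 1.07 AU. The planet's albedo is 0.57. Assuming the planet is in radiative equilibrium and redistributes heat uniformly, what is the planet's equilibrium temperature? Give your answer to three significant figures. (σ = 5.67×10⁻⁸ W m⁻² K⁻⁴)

Flux at 1.07 AU: S = 1361/1.07² = 1190 W m⁻².
Energy balance: absorbed = emitted ⇒ πR²·S(1−A) = 4πR²·σT_eq⁴, so T_eq⁴ = S(1−A)/(4σ).
T_eq = [1190 × 0.43 / (4 × 5.67×10⁻⁸)]^(1/4) = (2.25×10⁹)^(1/4) = 218 K.

T_eq ≈ 218 K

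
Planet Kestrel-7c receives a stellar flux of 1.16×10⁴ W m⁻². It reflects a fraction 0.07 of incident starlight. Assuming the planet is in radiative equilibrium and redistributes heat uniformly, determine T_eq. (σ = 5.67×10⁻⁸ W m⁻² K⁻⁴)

Energy balance: absorbed = emitted ⇒ πR²·S(1−A) = 4πR²·σT_eq⁴, so T_eq⁴ = S(1−A)/(4σ).
T_eq = [1.16×10⁴ × 0.93 / (4 × 5.67×10⁻⁸)]^(1/4) = (4.76×10¹⁰)^(1/4) = 467 K.

T_eq ≈ 467 K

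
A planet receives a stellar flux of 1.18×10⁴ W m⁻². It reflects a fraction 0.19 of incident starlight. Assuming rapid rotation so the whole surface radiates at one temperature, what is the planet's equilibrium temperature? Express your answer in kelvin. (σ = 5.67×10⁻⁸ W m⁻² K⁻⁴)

T_eq ≈ 453 K

Energy balance: absorbed = emitted ⇒ πR²·S(1−A) = 4πR²·σT_eq⁴, so T_eq⁴ = S(1−A)/(4σ).
T_eq = [1.18×10⁴ × 0.81 / (4 × 5.67×10⁻⁸)]^(1/4) = (4.21×10¹⁰)^(1/4) = 453 K.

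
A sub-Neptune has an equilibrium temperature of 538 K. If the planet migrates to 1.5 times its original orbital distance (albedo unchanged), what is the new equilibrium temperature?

T_eq ≈ 439 K

T_eq ∝ L^(1/4) · d^(−1/2).
T′ = 538 / 1.5^(1/2) = 439 K.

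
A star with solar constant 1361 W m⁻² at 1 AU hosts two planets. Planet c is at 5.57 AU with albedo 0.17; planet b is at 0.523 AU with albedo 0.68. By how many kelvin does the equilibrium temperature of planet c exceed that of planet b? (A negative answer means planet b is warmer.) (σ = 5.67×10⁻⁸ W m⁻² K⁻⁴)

T_eq = [S₀(1−A)/(4σd²)]^(1/4), so T ∝ (1−A)^(1/4) / √d.
T₁ = [1361×0.83/(4×5.67×10⁻⁸×5.57²)]^(1/4) = 112.56 K.
T₂ = [1361×0.32/(4×5.67×10⁻⁸×0.523²)]^(1/4) = 289.46 K.

ΔT ≈ -176.9 K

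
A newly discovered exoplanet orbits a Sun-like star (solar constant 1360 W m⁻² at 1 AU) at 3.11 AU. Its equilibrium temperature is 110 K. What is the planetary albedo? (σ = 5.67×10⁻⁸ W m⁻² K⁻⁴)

Flux at 3.11 AU: S = 1360/3.11² = 141 W m⁻².
From T_eq⁴ = S(1−A)/(4σ): 1−A = 4σT_eq⁴/S.
1−A = 4 × 5.67×10⁻⁸ × (110)⁴ / 141 = 0.236.

A ≈ 0.76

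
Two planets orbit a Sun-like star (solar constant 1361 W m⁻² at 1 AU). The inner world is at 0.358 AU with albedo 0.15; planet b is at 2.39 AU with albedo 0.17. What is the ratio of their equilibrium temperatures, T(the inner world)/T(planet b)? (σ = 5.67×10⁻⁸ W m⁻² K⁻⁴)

T₁/T₂ ≈ 2.599

T_eq = [S₀(1−A)/(4σd²)]^(1/4), so T ∝ (1−A)^(1/4) / √d.
T₁ = [1361×0.85/(4×5.67×10⁻⁸×0.358²)]^(1/4) = 446.65 K.
T₂ = [1361×0.83/(4×5.67×10⁻⁸×2.39²)]^(1/4) = 171.84 K.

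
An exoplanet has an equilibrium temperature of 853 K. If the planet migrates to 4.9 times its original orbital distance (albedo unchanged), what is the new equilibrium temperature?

T_eq ∝ L^(1/4) · d^(−1/2).
T′ = 853 / 4.9^(1/2) = 385 K.

T_eq ≈ 385 K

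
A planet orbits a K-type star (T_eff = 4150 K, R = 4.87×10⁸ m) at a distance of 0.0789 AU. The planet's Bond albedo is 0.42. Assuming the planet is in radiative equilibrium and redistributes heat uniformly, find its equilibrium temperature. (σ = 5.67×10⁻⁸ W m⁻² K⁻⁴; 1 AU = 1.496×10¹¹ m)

T_eq ≈ 520 K

d = 0.0789 AU = 1.18×10¹⁰ m.
L = 4πR_⋆²σT_⋆⁴ = 4π(4.87×10⁸)² × 5.67×10⁻⁸ × (4150)⁴ = 5.01×10²⁵ W.
S = L/(4πd²) = 2.86×10⁴ W m⁻².
Energy balance: absorbed = emitted ⇒ πR²·S(1−A) = 4πR²·σT_eq⁴, so T_eq⁴ = S(1−A)/(4σ).
T_eq = [2.86×10⁴ × 0.58 / (4 × 5.67×10⁻⁸)]^(1/4) = (7.32×10¹⁰)^(1/4) = 520 K.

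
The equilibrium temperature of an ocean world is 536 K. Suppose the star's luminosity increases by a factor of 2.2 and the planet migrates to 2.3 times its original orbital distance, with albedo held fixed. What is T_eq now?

T_eq ∝ L^(1/4) · d^(−1/2).
T′ = 536 × 2.2^(1/4) / 2.3^(1/2) = 430 K.

T_eq ≈ 430 K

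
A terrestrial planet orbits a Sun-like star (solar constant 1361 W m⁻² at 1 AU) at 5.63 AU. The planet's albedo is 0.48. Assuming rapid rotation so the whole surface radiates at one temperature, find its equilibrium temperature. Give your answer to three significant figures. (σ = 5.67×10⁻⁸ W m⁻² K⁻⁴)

Flux at 5.63 AU: S = 1361/5.63² = 42.9 W m⁻².
Energy balance: absorbed = emitted ⇒ πR²·S(1−A) = 4πR²·σT_eq⁴, so T_eq⁴ = S(1−A)/(4σ).
T_eq = [42.9 × 0.52 / (4 × 5.67×10⁻⁸)]^(1/4) = (9.84×10⁷)^(1/4) = 99.6 K.

T_eq ≈ 99.6 K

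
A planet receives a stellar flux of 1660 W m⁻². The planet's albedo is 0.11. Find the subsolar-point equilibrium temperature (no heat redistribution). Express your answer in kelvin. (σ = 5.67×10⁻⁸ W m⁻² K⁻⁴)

T_ss ≈ 402 K

At the subsolar point the surface absorbs S(1−A) and emits σT⁴ per unit area — no factor of 4, since only the local patch is in balance.
T = [1660 × 0.89 / 5.67×10⁻⁸]^(1/4) = (2.61×10¹⁰)^(1/4) = 402 K.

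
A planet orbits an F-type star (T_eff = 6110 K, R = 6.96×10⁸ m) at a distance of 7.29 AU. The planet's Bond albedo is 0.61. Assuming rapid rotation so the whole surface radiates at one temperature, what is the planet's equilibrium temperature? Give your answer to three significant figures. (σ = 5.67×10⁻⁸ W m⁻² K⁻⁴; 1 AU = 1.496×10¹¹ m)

T_eq ≈ 86.3 K

d = 7.29 AU = 1.09×10¹² m.
L = 4πR_⋆²σT_⋆⁴ = 4π(6.96×10⁸)² × 5.67×10⁻⁸ × (6110)⁴ = 4.81×10²⁶ W.
S = L/(4πd²) = 32.2 W m⁻².
Energy balance: absorbed = emitted ⇒ πR²·S(1−A) = 4πR²·σT_eq⁴, so T_eq⁴ = S(1−A)/(4σ).
T_eq = [32.2 × 0.39 / (4 × 5.67×10⁻⁸)]^(1/4) = (5.53×10⁷)^(1/4) = 86.3 K.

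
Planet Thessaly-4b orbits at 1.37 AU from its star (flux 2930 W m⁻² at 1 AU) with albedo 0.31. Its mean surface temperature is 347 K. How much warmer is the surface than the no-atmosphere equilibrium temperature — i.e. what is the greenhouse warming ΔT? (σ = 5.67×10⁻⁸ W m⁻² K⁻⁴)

S = 2930/1.37² = 1561 W m⁻².
T_eq = [S(1−A)/(4σ)]^(1/4) = [1561×0.69/(4×5.67×10⁻⁸)]^(1/4) = 262.5 K.
ΔT = T_surf − T_eq = 347 − 262.5.

ΔT ≈ 84.5 K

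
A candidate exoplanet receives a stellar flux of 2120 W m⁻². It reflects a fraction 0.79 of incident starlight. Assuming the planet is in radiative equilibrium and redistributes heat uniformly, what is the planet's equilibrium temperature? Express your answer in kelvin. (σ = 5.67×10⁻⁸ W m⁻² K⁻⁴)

T_eq ≈ 210 K

Energy balance: absorbed = emitted ⇒ πR²·S(1−A) = 4πR²·σT_eq⁴, so T_eq⁴ = S(1−A)/(4σ).
T_eq = [2120 × 0.21 / (4 × 5.67×10⁻⁸)]^(1/4) = (1.96×10⁹)^(1/4) = 210 K.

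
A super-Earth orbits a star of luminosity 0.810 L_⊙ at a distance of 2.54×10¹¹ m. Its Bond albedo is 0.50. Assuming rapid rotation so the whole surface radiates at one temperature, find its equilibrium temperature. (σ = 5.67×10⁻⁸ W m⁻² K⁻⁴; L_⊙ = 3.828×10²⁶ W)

L = 0.810 × 3.828×10²⁶ = 3.10×10²⁶ W.
Flux: S = L/(4πd²) = 3.10×10²⁶/(4π×(2.54×10¹¹)²) = 382 W m⁻².
Energy balance: absorbed = emitted ⇒ πR²·S(1−A) = 4πR²·σT_eq⁴, so T_eq⁴ = S(1−A)/(4σ).
T_eq = [382 × 0.50 / (4 × 5.67×10⁻⁸)]^(1/4) = (8.43×10⁸)^(1/4) = 170 K.

T_eq ≈ 170 K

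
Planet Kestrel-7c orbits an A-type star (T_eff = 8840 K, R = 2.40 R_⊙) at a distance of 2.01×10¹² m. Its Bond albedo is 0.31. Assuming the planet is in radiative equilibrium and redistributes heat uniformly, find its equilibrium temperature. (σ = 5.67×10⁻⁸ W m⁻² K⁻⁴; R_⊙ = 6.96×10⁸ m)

R_⋆ = 2.40 × 6.96×10⁸ = 1.67×10⁹ m.
L = 4πR_⋆²σT_⋆⁴ = 4π(1.67×10⁹)² × 5.67×10⁻⁸ × (8840)⁴ = 1.21×10²⁸ W.
S = L/(4πd²) = 239 W m⁻².
Energy balance: absorbed = emitted ⇒ πR²·S(1−A) = 4πR²·σT_eq⁴, so T_eq⁴ = S(1−A)/(4σ).
T_eq = [239 × 0.69 / (4 × 5.67×10⁻⁸)]^(1/4) = (7.28×10⁸)^(1/4) = 164 K.

T_eq ≈ 164 K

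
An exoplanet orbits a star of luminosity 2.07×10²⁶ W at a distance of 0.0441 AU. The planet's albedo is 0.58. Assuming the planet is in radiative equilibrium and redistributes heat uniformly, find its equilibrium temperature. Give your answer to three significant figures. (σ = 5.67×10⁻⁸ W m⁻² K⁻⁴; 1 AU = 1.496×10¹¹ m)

T_eq ≈ 915 K

d = 0.0441 AU = 6.60×10⁹ m.
Flux: S = L/(4πd²) = 2.07×10²⁶/(4π×(6.60×10⁹)²) = 3.78×10⁵ W m⁻².
Energy balance: absorbed = emitted ⇒ πR²·S(1−A) = 4πR²·σT_eq⁴, so T_eq⁴ = S(1−A)/(4σ).
T_eq = [3.78×10⁵ × 0.42 / (4 × 5.67×10⁻⁸)]^(1/4) = (7.01×10¹¹)^(1/4) = 915 K.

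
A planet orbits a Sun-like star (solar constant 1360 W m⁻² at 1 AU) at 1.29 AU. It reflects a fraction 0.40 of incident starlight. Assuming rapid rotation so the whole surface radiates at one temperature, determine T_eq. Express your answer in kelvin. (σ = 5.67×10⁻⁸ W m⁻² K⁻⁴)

Flux at 1.29 AU: S = 1360/1.29² = 817 W m⁻².
Energy balance: absorbed = emitted ⇒ πR²·S(1−A) = 4πR²·σT_eq⁴, so T_eq⁴ = S(1−A)/(4σ).
T_eq = [817 × 0.60 / (4 × 5.67×10⁻⁸)]^(1/4) = (2.16×10⁹)^(1/4) = 216 K.

T_eq ≈ 216 K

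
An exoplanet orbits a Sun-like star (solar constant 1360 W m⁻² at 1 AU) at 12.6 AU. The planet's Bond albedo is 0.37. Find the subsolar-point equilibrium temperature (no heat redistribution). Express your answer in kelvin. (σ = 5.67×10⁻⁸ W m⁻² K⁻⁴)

Flux at 12.6 AU: S = 1360/12.6² = 8.57 W m⁻².
At the subsolar point the surface absorbs S(1−A) and emits σT⁴ per unit area — no factor of 4, since only the local patch is in balance.
T = [8.57 × 0.63 / 5.67×10⁻⁸]^(1/4) = (9.52×10⁷)^(1/4) = 98.8 K.

T_ss ≈ 98.8 K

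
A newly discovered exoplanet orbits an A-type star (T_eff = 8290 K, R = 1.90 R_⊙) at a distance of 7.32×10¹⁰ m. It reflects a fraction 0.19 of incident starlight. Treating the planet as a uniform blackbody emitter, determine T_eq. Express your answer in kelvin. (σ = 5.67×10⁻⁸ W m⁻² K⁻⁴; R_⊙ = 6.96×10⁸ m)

R_⋆ = 1.90 × 6.96×10⁸ = 1.32×10⁹ m.
L = 4πR_⋆²σT_⋆⁴ = 4π(1.32×10⁹)² × 5.67×10⁻⁸ × (8290)⁴ = 5.88×10²⁷ W.
S = L/(4πd²) = 8.74×10⁴ W m⁻².
Energy balance: absorbed = emitted ⇒ πR²·S(1−A) = 4πR²·σT_eq⁴, so T_eq⁴ = S(1−A)/(4σ).
T_eq = [8.74×10⁴ × 0.81 / (4 × 5.67×10⁻⁸)]^(1/4) = (3.12×10¹¹)^(1/4) = 747 K.

T_eq ≈ 747 K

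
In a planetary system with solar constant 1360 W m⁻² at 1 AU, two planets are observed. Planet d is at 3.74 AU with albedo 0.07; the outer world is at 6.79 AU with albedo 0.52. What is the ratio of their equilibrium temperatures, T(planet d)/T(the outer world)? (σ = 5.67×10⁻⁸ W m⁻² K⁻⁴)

T_eq = [S₀(1−A)/(4σd²)]^(1/4), so T ∝ (1−A)^(1/4) / √d.
T₁ = [1360×0.93/(4×5.67×10⁻⁸×3.74²)]^(1/4) = 141.31 K.
T₂ = [1360×0.48/(4×5.67×10⁻⁸×6.79²)]^(1/4) = 88.89 K.

T₁/T₂ ≈ 1.590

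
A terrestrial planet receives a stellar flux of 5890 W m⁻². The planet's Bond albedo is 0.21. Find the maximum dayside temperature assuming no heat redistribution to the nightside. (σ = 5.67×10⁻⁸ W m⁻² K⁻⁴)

T_ss ≈ 535 K

With no redistribution each surface element balances locally: S(1−A) = σT⁴.
T = [5890 × 0.79 / 5.67×10⁻⁸]^(1/4) = (8.21×10¹⁰)^(1/4) = 535 K.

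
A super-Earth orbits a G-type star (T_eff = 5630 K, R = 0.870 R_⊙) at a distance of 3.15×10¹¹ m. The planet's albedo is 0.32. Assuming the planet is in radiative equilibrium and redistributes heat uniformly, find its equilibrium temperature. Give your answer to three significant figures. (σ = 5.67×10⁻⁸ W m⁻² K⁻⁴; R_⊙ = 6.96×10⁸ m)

T_eq ≈ 159 K

R_⋆ = 0.870 × 6.96×10⁸ = 6.06×10⁸ m.
L = 4πR_⋆²σT_⋆⁴ = 4π(6.06×10⁸)² × 5.67×10⁻⁸ × (5630)⁴ = 2.62×10²⁶ W.
S = L/(4πd²) = 211 W m⁻².
Energy balance: absorbed = emitted ⇒ πR²·S(1−A) = 4πR²·σT_eq⁴, so T_eq⁴ = S(1−A)/(4σ).
T_eq = [211 × 0.68 / (4 × 5.67×10⁻⁸)]^(1/4) = (6.31×10⁸)^(1/4) = 159 K.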